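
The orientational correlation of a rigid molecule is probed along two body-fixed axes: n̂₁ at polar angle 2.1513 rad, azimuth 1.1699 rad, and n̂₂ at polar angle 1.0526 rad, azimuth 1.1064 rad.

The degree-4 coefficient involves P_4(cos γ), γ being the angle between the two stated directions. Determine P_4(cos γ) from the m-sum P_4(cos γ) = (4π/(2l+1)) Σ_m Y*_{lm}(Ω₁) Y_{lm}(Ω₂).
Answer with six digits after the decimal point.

Term-by-term m-sum for l=4 (normalisation 4π/9 = 1.396263):
  [-4]  conj(Y_{4,-4})(Ω₁) = -0.007093-0.216234i ; Y_{4,-4}(Ω₂) = -0.071293+0.241737i ; Δ = +0.052777+0.013701i
  [-3]  conj(Y_{4,-3})(Ω₁) = +0.374472+0.144429i ; Y_{4,-3}(Ω₂) = -0.400051+0.071809i ; Δ = -0.160179-0.030889i
  [-2]  conj(Y_{4,-2})(Ω₁) = -0.179827+0.185823i ; Y_{4,-2}(Ω₂) = -0.108441-0.145041i ; Δ = +0.046453+0.005931i
  [-1]  conj(Y_{4,-1})(Ω₁) = +0.075731+0.178673i ; Y_{4,-1}(Ω₂) = -0.116942+0.233447i ; Δ = -0.050567-0.003215i
  [+0]  conj(Y_{4,0})(Ω₁) = -0.302241-0.000000i ; Y_{4,0}(Ω₂) = -0.238381+0.000000i ; Δ = +0.072049+0.000000i
  [+1]  conj(Y_{4,1})(Ω₁) = -0.075731+0.178673i ; Y_{4,1}(Ω₂) = +0.116942+0.233447i ; Δ = -0.050567+0.003215i
  [+2]  conj(Y_{4,2})(Ω₁) = -0.179827-0.185823i ; Y_{4,2}(Ω₂) = -0.108441+0.145041i ; Δ = +0.046453-0.005931i
  [+3]  conj(Y_{4,3})(Ω₁) = -0.374472+0.144429i ; Y_{4,3}(Ω₂) = +0.400051+0.071809i ; Δ = -0.160179+0.030889i
  [+4]  conj(Y_{4,4})(Ω₁) = -0.007093+0.216234i ; Y_{4,4}(Ω₂) = -0.071293-0.241737i ; Δ = +0.052777-0.013701i
Accumulated sum -0.150984+0.000000i; after 4π/(2l+1) scaling, -0.210813+0.000000i ⇒ P_4 = -0.210813

-0.210813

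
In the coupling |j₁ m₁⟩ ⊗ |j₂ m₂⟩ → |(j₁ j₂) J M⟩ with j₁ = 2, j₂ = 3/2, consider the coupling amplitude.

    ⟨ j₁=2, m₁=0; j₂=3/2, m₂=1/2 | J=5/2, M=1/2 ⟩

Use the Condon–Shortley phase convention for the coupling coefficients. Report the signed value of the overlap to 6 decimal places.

triangle: 1!·3!·2!/7! = 12/5040
(j±m)!: 2!·2!·2!·1!·3!·2! = 96
prefactor² = (2J+1)·Δ·N² = 48/35
  k=0: +1/(0!·1!·2!·2!·1!·0!) = 1/4
  k=1: −1/(1!·0!·1!·1!·2!·1!) = -1/2
Σ = -1/4  ⇒  CG² = 48/35·(-1/4)² = 3/35
CG = −√(3/35) = -0.292770

−√(3/35) ≈ -0.292770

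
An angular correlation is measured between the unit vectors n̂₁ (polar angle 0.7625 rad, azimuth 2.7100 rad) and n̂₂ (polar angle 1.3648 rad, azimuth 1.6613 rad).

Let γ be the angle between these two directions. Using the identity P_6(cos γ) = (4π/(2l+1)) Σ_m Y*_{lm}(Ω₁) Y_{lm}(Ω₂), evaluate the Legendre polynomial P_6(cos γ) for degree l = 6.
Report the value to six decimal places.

Term-by-term m-sum for l=6 (normalisation 4π/13 = 0.966644):
  m=-6: (-0.044673-0.027514i) × (-0.363823+0.219584i) = +0.022295+0.000201i  (running Σ = +0.022295+0.000201i)
  m=-5: (+0.105409+0.158400i) × (-0.134495-0.276645i) = +0.029644-0.050465i  (running Σ = +0.051938-0.050264i)
  m=-4: (-0.059797-0.381258i) × (-0.165348+0.062618i) = +0.033761+0.059296i  (running Σ = +0.085699+0.009032i)
  m=-3: (-0.116412+0.410990i) × (-0.085118-0.305754i) = +0.135571+0.000611i  (running Σ = +0.221270+0.009643i)
  m=-2: (+0.061680-0.072108i) × (-0.093529+0.017117i) = -0.004535+0.007800i  (running Σ = +0.216735+0.017443i)
  m=-1: (+0.311013-0.143237i) × (-0.028349-0.312376i) = -0.053561-0.093093i  (running Σ = +0.163175-0.075650i)
  m=0: (-0.203227-0.000000i) × (-0.072564+0.000000i) = +0.014747+0.000000i  (running Σ = +0.177922-0.075650i)
  m=1: (-0.311013-0.143237i) × (+0.028349-0.312376i) = -0.053561+0.093093i  (running Σ = +0.124361+0.017443i)
  m=2: (+0.061680+0.072108i) × (-0.093529-0.017117i) = -0.004535-0.007800i  (running Σ = +0.119826+0.009643i)
  m=3: (+0.116412+0.410990i) × (+0.085118-0.305754i) = +0.135571-0.000611i  (running Σ = +0.255397+0.009032i)
  m=4: (-0.059797+0.381258i) × (-0.165348-0.062618i) = +0.033761-0.059296i  (running Σ = +0.289158-0.050264i)
  m=5: (-0.105409+0.158400i) × (+0.134495-0.276645i) = +0.029644+0.050465i  (running Σ = +0.318802+0.000201i)
  m=6: (-0.044673+0.027514i) × (-0.363823-0.219584i) = +0.022295-0.000201i  (running Σ = +0.341097+0.000000i)
Σ over m = +0.341097+0.000000i; ×(4π/13) → +0.329719+0.000000i. Real part: 0.329719

0.329719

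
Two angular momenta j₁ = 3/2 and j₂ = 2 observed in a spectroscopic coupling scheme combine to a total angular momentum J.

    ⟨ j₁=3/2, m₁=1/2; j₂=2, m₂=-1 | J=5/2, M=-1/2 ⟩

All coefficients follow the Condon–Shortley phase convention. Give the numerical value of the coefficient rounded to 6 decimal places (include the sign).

j₁+j₂−J=1  J+j₁−j₂=2  J−j₁+j₂=3  j₁+j₂+J+1=7
(j₁±m₁, j₂±m₂, J±M) = (2,1,1,3,2,3)
P² = 72/35
sum k=0..1:
  [0] +1/2 = 1/2
  [1] −1/12 = -1/12
S = 5/12
C² = P²·S² = 5/14 ; C = +0.597614

+√(5/14) ≈ +0.597614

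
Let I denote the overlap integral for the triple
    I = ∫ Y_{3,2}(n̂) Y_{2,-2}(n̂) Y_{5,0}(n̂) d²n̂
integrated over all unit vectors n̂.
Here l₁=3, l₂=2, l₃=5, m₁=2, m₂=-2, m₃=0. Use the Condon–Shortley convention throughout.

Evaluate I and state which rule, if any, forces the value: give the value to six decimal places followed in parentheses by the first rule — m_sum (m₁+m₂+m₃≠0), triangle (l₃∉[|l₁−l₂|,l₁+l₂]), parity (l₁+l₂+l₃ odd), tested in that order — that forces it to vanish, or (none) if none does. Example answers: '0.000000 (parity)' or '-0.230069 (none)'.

0.053579 (none)

Rules hold: Σm=0, L=10 even, 1≤5≤5.
N = 7·5·11 = 385
Δ = 0!·6!·4!/11! = 1/2310
Racah Σ t=0..0: t=0:+1/144 = 1/144
⇒ 3j(3 2 5; 0 0 0)² = 10/231, sgn -1
Racah Σ t=0..0: t=0:+1/2880 = 1/2880
⇒ 3j(3 2 5; 2 -2 0)² = 1/462, sgn -1
4πI² = N·(3j₀)²·(3jₘ)² = 25/693
I = +1·√(0.036075/4π) = 0.05357948
No selection rule forces the value: the integral is nonzero (none).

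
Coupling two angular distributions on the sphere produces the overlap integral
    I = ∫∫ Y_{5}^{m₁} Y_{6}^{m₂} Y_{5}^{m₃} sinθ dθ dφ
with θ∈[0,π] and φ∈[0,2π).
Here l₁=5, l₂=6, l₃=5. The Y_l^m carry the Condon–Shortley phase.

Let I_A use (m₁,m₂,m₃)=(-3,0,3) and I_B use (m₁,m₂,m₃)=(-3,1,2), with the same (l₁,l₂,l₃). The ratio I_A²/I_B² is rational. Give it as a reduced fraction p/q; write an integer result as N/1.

841/28

Same 5,6,5: normalisation and zero-m 3j drop out of the ratio.
A: Δ: 6! 4! 6! / 17! → 1/28588560; sum: t=4:+1/55296 t=5:−1/86400 t=6:+1/2073600 = 29/4147200; 3j²(5 6 5; -3 0 3) = Δ·Π!·Σ² = 841/145860  (sign +1)
B: Δ: 6! 4! 6! / 17! → 1/28588560; sum: t=4:+1/41472 t=5:−1/34560 t=6:+1/345600 = -1/518400; 3j²(5 6 5; -3 1 2) = Δ·Π!·Σ² = 7/36465  (sign +1)
I_A²/I_B² = (841/145860)/(7/36465) = 841/28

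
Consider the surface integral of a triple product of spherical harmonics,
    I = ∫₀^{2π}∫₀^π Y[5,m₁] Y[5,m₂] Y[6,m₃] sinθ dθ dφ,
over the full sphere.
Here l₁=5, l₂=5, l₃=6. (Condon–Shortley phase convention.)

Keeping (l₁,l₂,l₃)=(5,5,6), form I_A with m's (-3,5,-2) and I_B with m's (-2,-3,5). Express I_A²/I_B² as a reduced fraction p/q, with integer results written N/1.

Same 5,5,6: normalisation and zero-m 3j drop out of the ratio.
A: Δ: 4! 6! 6! / 17! → 1/28588560; sum: t=4:+1/829440 = 1/829440; 3j²(5 5 6; -3 5 -2) = Δ·Π!·Σ² = 35/2431  (sign +1)
B: Δ: 4! 6! 6! / 17! → 1/28588560; sum: t=1:−1/518400 t=2:+1/345600 = 1/1036800; 3j²(5 5 6; -2 -3 5) = Δ·Π!·Σ² = 7/2210  (sign -1)
I_A²/I_B² = (35/2431)/(7/2210) = 50/11

50/11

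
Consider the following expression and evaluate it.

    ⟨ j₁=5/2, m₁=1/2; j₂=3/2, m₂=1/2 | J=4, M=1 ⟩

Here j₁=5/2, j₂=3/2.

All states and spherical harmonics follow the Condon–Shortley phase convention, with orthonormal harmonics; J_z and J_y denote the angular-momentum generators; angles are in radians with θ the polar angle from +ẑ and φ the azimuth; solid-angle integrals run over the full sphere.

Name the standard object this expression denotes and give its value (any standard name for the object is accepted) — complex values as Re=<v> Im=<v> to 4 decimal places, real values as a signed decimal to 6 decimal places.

This is a Clebsch–Gordan (vector-coupling) coefficient.
j₁+j₂−J=0  J+j₁−j₂=5  J−j₁+j₂=3  j₁+j₂+J+1=9
(j₁±m₁, j₂±m₂, J±M) = (3,2,2,1,5,3)
P² = 2160/7
sum k=0..0:
  [0] +1/24 = 1/24
S = 1/24
C² = P²·S² = 15/28 ; C = +0.731925

Clebsch–Gordan coefficient, +√(15/28) ≈ +0.731925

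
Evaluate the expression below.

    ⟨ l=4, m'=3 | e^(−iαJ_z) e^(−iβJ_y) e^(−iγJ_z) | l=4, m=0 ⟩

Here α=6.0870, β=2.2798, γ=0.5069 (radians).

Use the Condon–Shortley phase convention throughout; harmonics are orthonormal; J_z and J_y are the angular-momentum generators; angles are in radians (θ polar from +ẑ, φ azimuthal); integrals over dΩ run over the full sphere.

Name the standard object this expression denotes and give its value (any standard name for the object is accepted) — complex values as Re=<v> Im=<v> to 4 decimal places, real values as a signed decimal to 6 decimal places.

Wigner D-matrix element, Re=0.3502 Im=0.2338

This is a Wigner D-matrix element — the rotation-matrix element ⟨l m'| R(α,β,γ) |l m⟩ in the angular-momentum basis.
D^4_{3,0}(6.0870,2.2798,0.5069) = e^{-i·3·6.0870}·d^4_{3,0}(2.2798)·e^{-i·0·0.5069}. Compute d first:
Half-angle: c=0.417685, s=0.908592. N=√(5040·1·24·24)=1703.830978
Admissible k: 0..1 (factorial args all ≥0)
  k=0: (−1)^3·1703.8310/(144)·0.4177^5·0.9086^3 = -0.112828
  k=1: (−1)^4·1703.8310/(144)·0.4177^3·0.9086^5 = +0.533895
d^4_{3,0}(2.2798) = -0.112828 +0.533895 = +0.421067
D = (+0.831743+0.555160i)·(+0.421067)·(+1.000000+0.000000i) = +0.350220+0.233760i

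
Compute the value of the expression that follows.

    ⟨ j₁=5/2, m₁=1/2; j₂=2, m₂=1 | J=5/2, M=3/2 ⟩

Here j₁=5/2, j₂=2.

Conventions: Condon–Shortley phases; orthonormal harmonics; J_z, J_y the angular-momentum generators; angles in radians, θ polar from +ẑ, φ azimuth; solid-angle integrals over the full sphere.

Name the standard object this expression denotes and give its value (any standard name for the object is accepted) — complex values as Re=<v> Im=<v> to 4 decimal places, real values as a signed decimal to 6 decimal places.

Clebsch–Gordan coefficient, −√(6/35) ≈ -0.414039

This is a Clebsch–Gordan (vector-coupling) coefficient.
√[6·2!3!2!/8! · 3!2!3!1!4!1!] = √(216/35)
  +(−1)^1/∏(1,1,1,2,2,0)! = -1/4  (running -1/4)
  +(−1)^2/∏(2,0,0,1,3,1)! = 1/12  (running -1/6)
⟨..|..⟩ = √(216/35)·(-1/6) = -0.414039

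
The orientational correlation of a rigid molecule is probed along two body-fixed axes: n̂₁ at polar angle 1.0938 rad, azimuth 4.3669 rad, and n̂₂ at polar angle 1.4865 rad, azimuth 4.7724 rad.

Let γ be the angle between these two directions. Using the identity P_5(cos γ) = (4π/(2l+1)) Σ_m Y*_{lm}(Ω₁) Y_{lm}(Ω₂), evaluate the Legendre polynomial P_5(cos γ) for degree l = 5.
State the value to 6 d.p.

Expand P_5 via completeness: Σ_{m} conj(Y_{5,m}) at Ω₁ times Y_{5,m} at Ω₂ —
  term(m=-5) = -0.051639-0.105096i   from Y*(Ω₁)=-0.253676+0.040066i, Y(Ω₂)=+0.134767+0.435578i
  term(m=-4) = -0.002617-0.051067i   from Y*(Ω₁)=+0.078789-0.412251i, Y(Ω₂)=+0.118337-0.028965i
  term(m=-3) = -0.024188+0.065390i   from Y*(Ω₁)=+0.187252+0.110806i, Y(Ω₂)=+0.057378+0.315255i
  term(m=-2) = +0.021563-0.022697i   from Y*(Ω₁)=+0.173980-0.143878i, Y(Ω₂)=+0.137672-0.016603i
  term(m=-1) = -0.076600+0.032884i   from Y*(Ω₁)=+0.098088+0.272524i, Y(Ω₂)=+0.017261+0.287289i
  term(m=+0) = +0.023349+0.000000i   from Y*(Ω₁)=+0.163452-0.000000i, Y(Ω₂)=+0.142847+0.000000i
  term(m=+1) = -0.076600-0.032884i   from Y*(Ω₁)=-0.098088+0.272524i, Y(Ω₂)=-0.017261+0.287289i
  term(m=+2) = +0.021563+0.022697i   from Y*(Ω₁)=+0.173980+0.143878i, Y(Ω₂)=+0.137672+0.016603i
  term(m=+3) = -0.024188-0.065390i   from Y*(Ω₁)=-0.187252+0.110806i, Y(Ω₂)=-0.057378+0.315255i
  term(m=+4) = -0.002617+0.051067i   from Y*(Ω₁)=+0.078789+0.412251i, Y(Ω₂)=+0.118337+0.028965i
  term(m=+5) = -0.051639+0.105096i   from Y*(Ω₁)=+0.253676+0.040066i, Y(Ω₂)=-0.134767+0.435578i
Σ over m = -0.243614+0.000000i; ×(4π/11) → -0.278304+0.000000i. Real part: -0.278304

-0.278304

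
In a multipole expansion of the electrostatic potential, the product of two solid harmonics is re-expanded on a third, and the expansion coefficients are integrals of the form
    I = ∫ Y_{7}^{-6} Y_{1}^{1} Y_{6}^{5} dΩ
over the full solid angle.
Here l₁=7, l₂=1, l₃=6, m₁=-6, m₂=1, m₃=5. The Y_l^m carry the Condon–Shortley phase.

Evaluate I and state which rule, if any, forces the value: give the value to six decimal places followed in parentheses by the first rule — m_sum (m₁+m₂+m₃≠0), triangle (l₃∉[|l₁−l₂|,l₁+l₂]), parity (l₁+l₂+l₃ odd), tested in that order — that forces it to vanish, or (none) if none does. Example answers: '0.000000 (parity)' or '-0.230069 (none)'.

0.309019 (none)

Checks pass: Σm=0; 14 even; l₃=6∈[6,8].
(2·7+1)(2·1+1)(2·6+1) = 585
Δ: 2! 12! 0! / 15! → 1/1365
sum: t=1:−1/518400 = -1/518400
3j²(7 1 6; 0 0 0) = Δ·Π!·Σ² = 7/195  (sign -1)
sum: t=2:+1/79833600 = 1/79833600
3j²(7 1 6; -6 1 5) = Δ·Π!·Σ² = 2/35  (sign -1)
combine: 4πI² = 585·7/195·2/35 = 6/5
take √, sign +1: I = 0.30901936
No selection rule forces the value: the integral is nonzero (none).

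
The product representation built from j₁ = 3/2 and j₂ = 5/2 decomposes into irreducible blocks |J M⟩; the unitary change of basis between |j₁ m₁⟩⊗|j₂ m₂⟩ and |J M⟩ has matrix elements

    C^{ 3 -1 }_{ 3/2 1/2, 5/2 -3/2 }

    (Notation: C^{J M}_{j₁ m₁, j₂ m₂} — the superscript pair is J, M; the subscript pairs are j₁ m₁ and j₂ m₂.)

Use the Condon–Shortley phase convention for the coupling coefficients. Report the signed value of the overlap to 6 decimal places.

triangle: 1!·2!·4!/8! = 48/40320
(j±m)!: 2!·1!·1!·4!·2!·4! = 2304
prefactor² = (2J+1)·Δ·N² = 96/5
  k=0: +1/(0!·1!·1!·1!·1!·3!) = 1/6
  k=1: −1/(1!·0!·0!·0!·2!·4!) = -1/48
Σ = 7/48  ⇒  CG² = 96/5·(7/48)² = 49/120
CG = +√(49/120) = +0.639010

+√(49/120) ≈ +0.639010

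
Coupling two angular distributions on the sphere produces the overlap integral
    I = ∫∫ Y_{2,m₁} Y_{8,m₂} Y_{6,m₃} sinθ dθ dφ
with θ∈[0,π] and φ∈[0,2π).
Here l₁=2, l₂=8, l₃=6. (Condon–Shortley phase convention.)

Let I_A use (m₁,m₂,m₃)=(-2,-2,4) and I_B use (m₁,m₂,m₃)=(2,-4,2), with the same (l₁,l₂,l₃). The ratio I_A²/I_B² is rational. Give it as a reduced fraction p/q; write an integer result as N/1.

1/33

l's match ⇒ only the (l;m) 3-j factors differ between A and B.
A: triangle coeff Δ(2,8,6) = 1/30940; Σ_t [4,4]: t=4:+1/174182400 = 1/174182400; (3j)²=3/6188 [(2 8 6; -2 -2 4)], sign=+1
B: triangle coeff Δ(2,8,6) = 1/30940; Σ_t [0,0]: t=0:+1/23224320 = 1/23224320; (3j)²=99/6188 [(2 8 6; 2 -4 2)], sign=+1
I_A²/I_B² = (3/6188)/(99/6188) = 1/33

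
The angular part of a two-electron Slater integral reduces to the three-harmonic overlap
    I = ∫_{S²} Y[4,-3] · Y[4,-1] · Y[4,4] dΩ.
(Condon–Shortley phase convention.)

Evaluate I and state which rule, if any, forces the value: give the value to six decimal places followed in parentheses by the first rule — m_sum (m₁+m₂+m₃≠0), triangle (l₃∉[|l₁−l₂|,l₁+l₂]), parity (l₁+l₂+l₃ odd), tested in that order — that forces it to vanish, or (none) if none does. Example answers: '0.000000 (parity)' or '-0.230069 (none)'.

-0.168431 (none)

Checks pass: Σm=0; 12 even; l₃=4∈[0,8].
(2·4+1)(2·4+1)(2·4+1) = 729
Δ: 4! 4! 4! / 13! → 1/450450
sum: t=0:+1/13824 t=1:−1/216 t=2:+1/64 t=3:−1/216 t=4:+1/13824 = 5/768
3j²(4 4 4; 0 0 0) = Δ·Π!·Σ² = 18/1001  (sign +1)
sum: t=3:−1/3456 = -1/3456
3j²(4 4 4; -3 -1 4) = Δ·Π!·Σ² = 35/1287  (sign -1)
combine: 4πI² = 729·18/1001·35/1287 = 7290/20449
take √, sign -1: I = -0.16843130
No selection rule forces the value: the integral is nonzero (none).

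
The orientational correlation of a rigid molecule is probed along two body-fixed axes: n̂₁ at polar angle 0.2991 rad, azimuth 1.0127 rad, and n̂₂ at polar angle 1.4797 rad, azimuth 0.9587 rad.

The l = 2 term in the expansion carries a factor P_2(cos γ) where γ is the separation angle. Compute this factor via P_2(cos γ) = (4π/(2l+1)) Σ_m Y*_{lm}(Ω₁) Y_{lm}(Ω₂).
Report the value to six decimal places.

Term-by-term m-sum for l=2 (normalisation 4π/5 = 2.513274):
  [-2]  conj(Y_{2,-2})(Ω₁) = (-0.014727, 0.030132) ; Y_{2,-2}(Ω₂) = (-0.130134, -0.360297) ; Δ = (0.012773, 0.001385)
  [-1]  conj(Y_{2,-1})(Ω₁) = (0.115199, 0.184525) ; Y_{2,-1}(Ω₂) = (0.040214, -0.057281) ; Δ = (0.015202, 0.000822)
  [+0]  conj(Y_{2,0})(Ω₁) = (0.548632, -0.000000) ; Y_{2,0}(Ω₂) = (-0.307561, 0.000000) ; Δ = (-0.168738, 0.000000)
  [+1]  conj(Y_{2,1})(Ω₁) = (-0.115199, 0.184525) ; Y_{2,1}(Ω₂) = (-0.040214, -0.057281) ; Δ = (0.015202, -0.000822)
  [+2]  conj(Y_{2,2})(Ω₁) = (-0.014727, -0.030132) ; Y_{2,2}(Ω₂) = (-0.130134, 0.360297) ; Δ = (0.012773, -0.001385)
Accumulated sum (-0.112787, 0.000000); after 4π/(2l+1) scaling, (-0.283466, 0.000000) ⇒ P_2 = -0.283466

-0.283466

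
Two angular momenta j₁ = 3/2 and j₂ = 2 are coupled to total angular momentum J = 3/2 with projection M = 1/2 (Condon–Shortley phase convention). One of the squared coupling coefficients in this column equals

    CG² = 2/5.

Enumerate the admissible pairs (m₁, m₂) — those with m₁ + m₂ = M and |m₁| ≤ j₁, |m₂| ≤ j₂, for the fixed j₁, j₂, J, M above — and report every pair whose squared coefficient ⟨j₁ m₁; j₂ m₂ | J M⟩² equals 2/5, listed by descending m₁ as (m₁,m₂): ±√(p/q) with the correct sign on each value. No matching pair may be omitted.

Admissible pairs with m₁+m₂ = M = 1/2: (-3/2,2), (-1/2,1), (1/2,0), (3/2,-1)
  (m₁,m₂)=(3/2,-1): CG² = 2/5, CG = +√(2/5)   ← matches the target
  (m₁,m₂)=(1/2,0): CG² = 1/5, CG = −√(1/5)
  (m₁,m₂)=(-1/2,1): CG² = 0/1, CG = 0
  (m₁,m₂)=(-3/2,2): CG² = 2/5, CG = +√(2/5)   ← matches the target
Pairs with CG² = 2/5: (3/2,-1): +√(2/5); (-3/2,2): +√(2/5)

(3/2,-1): +√(2/5); (-3/2,2): +√(2/5)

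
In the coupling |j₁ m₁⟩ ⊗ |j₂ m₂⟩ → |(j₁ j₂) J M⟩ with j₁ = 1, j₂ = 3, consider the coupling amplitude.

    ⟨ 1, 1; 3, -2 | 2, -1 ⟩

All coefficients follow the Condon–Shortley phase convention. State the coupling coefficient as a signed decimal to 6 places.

triangle: 2!×0!×4!/7! = 48/5040
(j±m)!: 2!×0!×1!×5!×1!×3! = 1440
prefactor² = (2J+1)×Δ×N² = 480/7
  k=0: +1/(0!×2!×0!×1!×0!×3!) = 1/12
Σ = 1/12  ⇒  CG² = 480/7×(1/12)² = 10/21
CG = +√(10/21) = +0.690066

+0.690066  (= +√(10/21))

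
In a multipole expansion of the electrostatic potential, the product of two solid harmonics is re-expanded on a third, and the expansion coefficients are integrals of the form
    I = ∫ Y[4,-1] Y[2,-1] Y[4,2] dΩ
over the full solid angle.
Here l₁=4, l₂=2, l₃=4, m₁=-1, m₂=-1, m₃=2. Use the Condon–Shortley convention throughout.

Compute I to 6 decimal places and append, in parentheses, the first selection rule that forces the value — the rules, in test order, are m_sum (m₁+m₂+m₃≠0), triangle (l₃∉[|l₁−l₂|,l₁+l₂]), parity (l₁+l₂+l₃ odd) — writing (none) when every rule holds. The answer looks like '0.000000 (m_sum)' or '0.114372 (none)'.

0.127700 (none)

Checks pass: Σm=0; 10 even; l₃=4∈[2,6].
(2·4+1)(2·2+1)(2·4+1) = 405
Δ: 2! 6! 2! / 11! → 1/13860
sum: t=0:+1/192 t=1:−1/36 t=2:+1/192 = -5/288
3j²(4 2 4; 0 0 0) = Δ·Π!·Σ² = 20/693  (sign -1)
sum: t=0:+1/240 t=1:−1/96 = -1/160
3j²(4 2 4; -1 -1 2) = Δ·Π!·Σ² = 27/1540  (sign -1)
combine: 4πI² = 405·20/693·27/1540 = 1215/5929
take √, sign +1: I = 0.12770047
No selection rule forces the value: the integral is nonzero (none).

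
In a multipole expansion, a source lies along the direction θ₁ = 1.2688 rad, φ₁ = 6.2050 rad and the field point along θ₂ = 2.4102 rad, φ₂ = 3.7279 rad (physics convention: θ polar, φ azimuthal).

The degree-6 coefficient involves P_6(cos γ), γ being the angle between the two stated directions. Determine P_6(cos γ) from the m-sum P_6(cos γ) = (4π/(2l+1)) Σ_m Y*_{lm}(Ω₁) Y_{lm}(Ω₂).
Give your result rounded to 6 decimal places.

-0.200591

Term-by-term m-sum for l=6 (normalisation 4π/13 = 0.966644):
  term(m=-6) = -0.010411+0.011741i   from Y*(Ω₁)=+0.326360-0.165415i, Y(Ω₂)=-0.039886+0.015758i
  term(m=-5) = -0.064298+0.011758i   from Y*(Ω₁)=+0.365059-0.150455i, Y(Ω₂)=-0.161903-0.034518i
  term(m=-4) = +0.002554+0.001341i   from Y*(Ω₁)=-0.007591+0.002454i, Y(Ω₂)=-0.252872-0.258480i
  term(m=-3) = +0.062632+0.139245i   from Y*(Ω₁)=-0.332399+0.079428i, Y(Ω₂)=-0.083552-0.438875i
  term(m=-2) = -0.003984+0.016151i   from Y*(Ω₁)=-0.097973+0.015446i, Y(Ω₂)=+0.065033-0.154602i
  term(m=-1) = -0.073306+0.057422i   from Y*(Ω₁)=+0.303747-0.023797i, Y(Ω₂)=-0.254586+0.169101i
  term(m=+0) = -0.033889+0.000000i   from Y*(Ω₁)=+0.126084-0.000000i, Y(Ω₂)=-0.268781+0.000000i
  term(m=+1) = -0.073306-0.057422i   from Y*(Ω₁)=-0.303747-0.023797i, Y(Ω₂)=+0.254586+0.169101i
  term(m=+2) = -0.003984-0.016151i   from Y*(Ω₁)=-0.097973-0.015446i, Y(Ω₂)=+0.065033+0.154602i
  term(m=+3) = +0.062632-0.139245i   from Y*(Ω₁)=+0.332399+0.079428i, Y(Ω₂)=+0.083552-0.438875i
  term(m=+4) = +0.002554-0.001341i   from Y*(Ω₁)=-0.007591-0.002454i, Y(Ω₂)=-0.252872+0.258480i
  term(m=+5) = -0.064298-0.011758i   from Y*(Ω₁)=-0.365059-0.150455i, Y(Ω₂)=+0.161903-0.034518i
  term(m=+6) = -0.010411-0.011741i   from Y*(Ω₁)=+0.326360+0.165415i, Y(Ω₂)=-0.039886-0.015758i
Total Σ_m = -0.207513-0.000000i. Multiply by 0.966644: -0.200591-0.000000i. P_6(cos γ) = -0.200591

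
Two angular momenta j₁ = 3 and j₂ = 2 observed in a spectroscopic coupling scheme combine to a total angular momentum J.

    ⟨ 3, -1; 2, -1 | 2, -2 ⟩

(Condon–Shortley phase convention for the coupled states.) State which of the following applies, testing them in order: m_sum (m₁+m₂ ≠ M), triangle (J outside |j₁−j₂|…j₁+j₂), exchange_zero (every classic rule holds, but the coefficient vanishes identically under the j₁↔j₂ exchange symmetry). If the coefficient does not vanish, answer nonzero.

m-sum: m₁+m₂ = -1+(-1) = -2, M = -2  ✓
triangle: |j₁−j₂| = 1 ≤ J = 2 ≤ j₁+j₂ = 5  ✓
exchange: j₁≠j₂ or m₁≠m₂ — the exchange symmetry imposes no constraint here
value check: CG = −√(3/14) = -0.462910 ≠ 0

nonzero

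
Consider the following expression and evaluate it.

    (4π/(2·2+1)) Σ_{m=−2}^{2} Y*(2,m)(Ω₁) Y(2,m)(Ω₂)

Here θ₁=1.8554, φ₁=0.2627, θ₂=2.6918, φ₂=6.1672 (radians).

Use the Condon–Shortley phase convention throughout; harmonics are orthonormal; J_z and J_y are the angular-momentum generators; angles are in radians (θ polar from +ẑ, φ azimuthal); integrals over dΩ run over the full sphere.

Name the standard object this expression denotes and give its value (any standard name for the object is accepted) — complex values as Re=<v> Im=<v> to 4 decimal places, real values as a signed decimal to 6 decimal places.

Legendre polynomial (addition theorem), +0.115504

This sum is the spherical-harmonic addition theorem: it equals the Legendre polynomial P_l(cos γ) of the angle γ between the two directions.
Term-by-term m-sum for l=2 (normalisation 4π/5 = 2.513274):
  m=-2: (+0.307830+0.178466i) × (+0.071063+0.016787i) = +0.018879+0.017850i  (running Σ = +0.018879+0.017850i)
  m=-1: (-0.201046-0.054064i) × (-0.300447-0.035005i) = +0.058511+0.023281i  (running Σ = +0.077390+0.041131i)
  m=0: (-0.240799-0.000000i) × (+0.451925+0.000000i) = -0.108823-0.000000i  (running Σ = -0.031433+0.041131i)
  m=1: (+0.201046-0.054064i) × (+0.300447-0.035005i) = +0.058511-0.023281i  (running Σ = +0.027078+0.017850i)
  m=2: (+0.307830-0.178466i) × (+0.071063-0.016787i) = +0.018879-0.017850i  (running Σ = +0.045958-0.000000i)
Total Σ_m = +0.045958-0.000000i. Multiply by 2.513274: +0.115504-0.000000i. P_2(cos γ) = 0.115504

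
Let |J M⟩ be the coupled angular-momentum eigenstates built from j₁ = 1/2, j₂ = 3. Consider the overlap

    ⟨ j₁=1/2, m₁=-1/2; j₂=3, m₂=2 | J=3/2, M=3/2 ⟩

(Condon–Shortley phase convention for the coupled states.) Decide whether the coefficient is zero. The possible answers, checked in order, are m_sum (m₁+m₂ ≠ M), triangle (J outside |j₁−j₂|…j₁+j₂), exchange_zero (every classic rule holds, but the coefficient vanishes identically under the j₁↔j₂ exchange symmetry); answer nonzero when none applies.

m-sum: m₁+m₂ = -1/2+2 = 3/2, M = 3/2  ✓
triangle: need |j₁−j₂| ≤ J ≤ j₁+j₂, i.e. J ∈ [5/2, 7/2]; J = 3/2 is outside ✗ ⇒ coefficient is 0

triangle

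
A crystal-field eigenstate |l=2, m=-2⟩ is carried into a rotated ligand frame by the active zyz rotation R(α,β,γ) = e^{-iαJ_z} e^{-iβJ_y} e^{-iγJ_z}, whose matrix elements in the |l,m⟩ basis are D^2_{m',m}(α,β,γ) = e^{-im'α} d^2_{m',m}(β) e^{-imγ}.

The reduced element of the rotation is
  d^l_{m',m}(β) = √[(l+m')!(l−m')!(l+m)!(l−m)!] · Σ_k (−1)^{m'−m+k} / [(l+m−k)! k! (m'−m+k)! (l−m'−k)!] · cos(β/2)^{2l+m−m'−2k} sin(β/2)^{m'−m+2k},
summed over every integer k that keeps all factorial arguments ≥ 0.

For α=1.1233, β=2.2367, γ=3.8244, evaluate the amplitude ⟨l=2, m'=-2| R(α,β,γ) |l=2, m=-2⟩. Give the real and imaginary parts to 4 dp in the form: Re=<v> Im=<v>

D^2_{-2,-2}(1.1233,2.2367,3.8244) = e^{-i·-2·1.1233}·d^2_{-2,-2}(2.2367)·e^{-i·-2·3.8244}. Compute d first:
With c≡cos(β/2)=0.437167 and s≡sin(β/2)=0.899380, N=[1·24·1·24]^{1/2}=24.000000
The bounds max(0,m−m')=0 and min(l+m,l−m')=0 give 1 term
  k=0: (−1)^0·24.0000/(24)·0.4372^4·0.8994^0 = +0.036525
d^2_{-2,-2}(2.2367) = +0.036525
D = (-0.625525+0.780204i)·(+0.036525)·(+0.203745+0.979024i) = -0.032554-0.016562i

Re=-0.0326 Im=-0.0166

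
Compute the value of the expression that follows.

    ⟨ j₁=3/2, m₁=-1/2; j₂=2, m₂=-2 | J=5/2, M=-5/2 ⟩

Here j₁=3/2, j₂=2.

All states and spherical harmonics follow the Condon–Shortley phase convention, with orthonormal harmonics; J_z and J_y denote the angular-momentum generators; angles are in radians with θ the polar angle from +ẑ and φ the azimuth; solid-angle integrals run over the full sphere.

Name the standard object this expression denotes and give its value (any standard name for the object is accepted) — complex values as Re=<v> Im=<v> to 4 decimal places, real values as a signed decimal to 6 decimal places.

Clebsch–Gordan coefficient, +√(4/7) ≈ +0.755929

This is a Clebsch–Gordan (vector-coupling) coefficient.
j₁+j₂−J=1  J+j₁−j₂=2  J−j₁+j₂=3  j₁+j₂+J+1=7
(j₁±m₁, j₂±m₂, J±M) = (1,2,0,4,0,5)
P² = 576/7
sum k=0..0:
  [0] +1/12 = 1/12
S = 1/12
C² = P²·S² = 4/7 ; C = +0.755929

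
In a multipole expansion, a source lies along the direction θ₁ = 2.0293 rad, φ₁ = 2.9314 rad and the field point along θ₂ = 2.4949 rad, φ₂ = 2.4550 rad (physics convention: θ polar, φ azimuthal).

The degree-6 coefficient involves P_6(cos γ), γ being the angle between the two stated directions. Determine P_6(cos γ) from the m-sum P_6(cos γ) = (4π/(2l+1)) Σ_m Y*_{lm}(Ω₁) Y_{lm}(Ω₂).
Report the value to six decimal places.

Summing Y*_{l m}(θ₁,φ₁)·Y_{l m}(θ₂,φ₂) over m ∈ [−6, 6]; prefactor 4π/(2·6+1) = 0.966644:
  m=-6: Y*=(0.076533, -0.239216)  Y=(-0.012917, -0.019175)  product (-0.005575, 0.001623)
  m=-5: Y*=(0.213319, -0.372715)  Y=(-0.101607, -0.030473)  product (-0.033032, 0.031370)
  m=-4: Y*=(0.177673, -0.198526)  Y=(-0.260699, 0.108756)  product (-0.024728, 0.071079)
  m=-3: Y*=(-0.141896, 0.103584)  Y=(-0.214020, 0.402231)  product (-0.011296, -0.079244)
  m=-2: Y*=(-0.301197, 0.134645)  Y=(0.067854, 0.338889)  product (-0.066067, -0.092936)
  m=-1: Y*=(0.062273, -0.013286)  Y=(-0.110385, -0.090474)  product (-0.008076, -0.004168)
  m=+0: Y*=(0.331671, -0.000000)  Y=(-0.395625, 0.000000)  product (-0.131217, 0.000000)
  m=+1: Y*=(-0.062273, -0.013286)  Y=(0.110385, -0.090474)  product (-0.008076, 0.004168)
  m=+2: Y*=(-0.301197, -0.134645)  Y=(0.067854, -0.338889)  product (-0.066067, 0.092936)
  m=+3: Y*=(0.141896, 0.103584)  Y=(0.214020, 0.402231)  product (-0.011296, 0.079244)
  m=+4: Y*=(0.177673, 0.198526)  Y=(-0.260699, -0.108756)  product (-0.024728, -0.071079)
  m=+5: Y*=(-0.213319, -0.372715)  Y=(0.101607, -0.030473)  product (-0.033032, -0.031370)
  m=+6: Y*=(0.076533, 0.239216)  Y=(-0.012917, 0.019175)  product (-0.005575, -0.001623)
Accumulated sum (-0.428769, 0.000000); after 4π/(2l+1) scaling, (-0.414466, 0.000000) ⇒ P_6 = -0.414466

-0.414466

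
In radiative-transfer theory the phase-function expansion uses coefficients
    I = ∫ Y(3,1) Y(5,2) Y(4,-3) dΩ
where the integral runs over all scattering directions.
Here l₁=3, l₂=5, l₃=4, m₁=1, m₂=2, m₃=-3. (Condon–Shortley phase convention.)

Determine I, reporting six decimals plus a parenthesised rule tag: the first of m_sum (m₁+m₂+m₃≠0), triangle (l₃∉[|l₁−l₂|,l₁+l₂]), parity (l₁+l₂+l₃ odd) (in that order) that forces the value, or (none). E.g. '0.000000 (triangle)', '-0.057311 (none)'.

-0.171363 (none)

m-sum 0 ✓  L=12 even ✓  2≤4≤8 ✓
Π(2lᵢ+1) = 7×11×9 = 693
triangle coeff Δ(3,5,4) = 1/180180
Σ_t [1,3]: t=1:−1/576 t=2:+1/144 t=3:−1/576 = 1/288
(3j)²=20/1001 [(3 5 4; 0 0 0)], sign=+1
Σ_t [1,2]: t=1:−1/4320 t=2:+1/960 = 7/8640
(3j)²=343/12870 [(3 5 4; 1 2 -3)], sign=-1
⇒ 4πI² = 686/1859
I = (-1)√(686/1859/(4π)) = -0.17136315
No selection rule forces the value: the integral is nonzero (none).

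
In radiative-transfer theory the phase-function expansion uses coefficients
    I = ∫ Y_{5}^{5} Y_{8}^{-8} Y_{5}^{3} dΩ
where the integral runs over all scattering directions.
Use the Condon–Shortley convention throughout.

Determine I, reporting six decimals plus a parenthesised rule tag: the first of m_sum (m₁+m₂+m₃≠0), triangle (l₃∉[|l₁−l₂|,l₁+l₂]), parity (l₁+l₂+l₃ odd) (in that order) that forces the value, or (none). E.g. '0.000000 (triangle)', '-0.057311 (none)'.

-0.163955 (none)

m-sum 0 ✓  L=18 even ✓  3≤5≤13 ✓
Π(2lᵢ+1) = 11×17×11 = 2057
triangle coeff Δ(5,8,5) = 1/37413090
Σ_t [3,5]: t=3:−1/1036800 t=4:+1/331776 t=5:−1/1036800 = 1/921600
(3j)²=490/46189 [(5 8 5; 0 0 0)], sign=-1
Σ_t [0,0]: t=0:+1/3251404800 = 1/3251404800
(3j)²=5/323 [(5 8 5; 5 -8 3)], sign=+1
⇒ 4πI² = 26950/79781
I = (-1)√(26950/79781/(4π)) = -0.16395502
No selection rule forces the value: the integral is nonzero (none).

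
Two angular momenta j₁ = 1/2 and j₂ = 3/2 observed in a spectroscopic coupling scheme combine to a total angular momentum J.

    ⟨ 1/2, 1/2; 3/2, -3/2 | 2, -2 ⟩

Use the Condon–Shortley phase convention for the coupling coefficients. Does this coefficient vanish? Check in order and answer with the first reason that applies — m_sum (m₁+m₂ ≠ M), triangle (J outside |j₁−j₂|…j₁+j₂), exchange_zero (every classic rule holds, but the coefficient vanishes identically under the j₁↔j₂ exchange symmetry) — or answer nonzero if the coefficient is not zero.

m-sum: m₁+m₂ = 1/2+(-3/2) = -1, M = -2  ✗ ⇒ coefficient is 0

m_sum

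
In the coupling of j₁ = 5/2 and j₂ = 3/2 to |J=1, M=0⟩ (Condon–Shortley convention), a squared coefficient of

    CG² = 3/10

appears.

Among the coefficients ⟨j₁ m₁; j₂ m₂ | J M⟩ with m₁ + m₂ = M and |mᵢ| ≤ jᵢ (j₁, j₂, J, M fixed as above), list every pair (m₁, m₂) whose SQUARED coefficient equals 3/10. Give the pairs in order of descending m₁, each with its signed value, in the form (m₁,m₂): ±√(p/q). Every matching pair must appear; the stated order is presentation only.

Admissible pairs with m₁+m₂ = M = 0: (-3/2,3/2), (-1/2,1/2), (1/2,-1/2), (3/2,-3/2)
  (m₁,m₂)=(3/2,-3/2): CG² = 1/5, CG = +√(1/5)
  (m₁,m₂)=(1/2,-1/2): CG² = 3/10, CG = −√(3/10)   ← matches the target
  (m₁,m₂)=(-1/2,1/2): CG² = 3/10, CG = +√(3/10)   ← matches the target
  (m₁,m₂)=(-3/2,3/2): CG² = 1/5, CG = −√(1/5)
Pairs with CG² = 3/10: (1/2,-1/2): −√(3/10); (-1/2,1/2): +√(3/10)

(1/2,-1/2): −√(3/10); (-1/2,1/2): +√(3/10)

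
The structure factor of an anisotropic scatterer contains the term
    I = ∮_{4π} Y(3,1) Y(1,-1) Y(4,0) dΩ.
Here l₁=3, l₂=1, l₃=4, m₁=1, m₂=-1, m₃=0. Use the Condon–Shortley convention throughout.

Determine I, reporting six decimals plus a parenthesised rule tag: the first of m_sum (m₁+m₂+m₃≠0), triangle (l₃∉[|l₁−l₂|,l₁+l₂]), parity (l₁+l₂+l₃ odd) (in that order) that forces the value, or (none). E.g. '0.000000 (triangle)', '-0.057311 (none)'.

0.150786 (none)

Rules hold: Σm=0, L=8 even, 2≤4≤4.
N = 7·3·9 = 189
Δ = 0!·6!·2!/9! = 1/252
Racah Σ t=0..0: t=0:+1/36 = 1/36
⇒ 3j(3 1 4; 0 0 0)² = 4/63, sgn +1
Racah Σ t=0..0: t=0:+1/96 = 1/96
⇒ 3j(3 1 4; 1 -1 0)² = 1/42, sgn +1
4πI² = N·(3j₀)²·(3jₘ)² = 2/7
I = +1·√(0.285714/4π) = 0.15078601
No selection rule forces the value: the integral is nonzero (none).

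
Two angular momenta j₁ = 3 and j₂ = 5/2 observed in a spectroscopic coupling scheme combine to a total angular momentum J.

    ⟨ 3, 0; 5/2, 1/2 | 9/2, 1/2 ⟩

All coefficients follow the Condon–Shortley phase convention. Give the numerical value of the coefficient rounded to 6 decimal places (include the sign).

j₁+j₂−J=1  J+j₁−j₂=5  J−j₁+j₂=4  j₁+j₂+J+1=11
(j₁±m₁, j₂±m₂, J±M) = (3,3,3,2,5,4)
P² = 69120/77
sum k=0..1:
  [0] +1/72 = 1/72
  [1] −1/48 = -1/48
S = -1/144
C² = P²·S² = 10/231 ; C = -0.208063

−√(10/231) = -0.208063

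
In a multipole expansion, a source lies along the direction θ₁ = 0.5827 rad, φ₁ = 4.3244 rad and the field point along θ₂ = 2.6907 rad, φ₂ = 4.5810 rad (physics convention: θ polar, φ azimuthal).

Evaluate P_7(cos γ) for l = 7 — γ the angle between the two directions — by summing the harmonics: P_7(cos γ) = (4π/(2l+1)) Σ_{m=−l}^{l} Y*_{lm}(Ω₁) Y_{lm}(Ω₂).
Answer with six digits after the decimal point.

Summing Y*_{l m}(θ₁,φ₁)·Y_{l m}(θ₂,φ₂) over m ∈ [−7, 7]; prefactor 4π/(2·7+1) = 0.837758:
  term(m=-7) = -0.00000 - 0.00001j   from Y*(Ω₁)=0.00315 - 0.00696j, Y(Ω₂)=0.00119 - 0.00090j
  term(m=-6) = -0.00002 + 0.00050j   from Y*(Ω₁)=0.02979 + 0.03153j, Y(Ω₂)=0.00813 + 0.00818j
  term(m=-5) = 0.00233 - 0.00787j   from Y*(Ω₁)=-0.13923 + 0.05387j, Y(Ω₂)=-0.03356 + 0.04352j
  term(m=-4) = -0.03165 + 0.05228j   from Y*(Ω₁)=0.00642 - 0.34062j, Y(Ω₂)=-0.15517 - 0.09000j
  term(m=-3) = 0.13928 - 0.13500j   from Y*(Ω₁)=0.44855 + 0.19327j, Y(Ω₂)=0.15252 - 0.36668j
  term(m=-2) = -0.14219 + 0.08013j   from Y*(Ω₁)=-0.22073 + 0.21661j, Y(Ω₂)=0.50963 + 0.13709j
  term(m=-1) = -0.04383 + 0.01150j   from Y*(Ω₁)=0.08117 + 0.19859j, Y(Ω₂)=-0.02767 + 0.20937j
  term(m=+0) = -0.15692 + 0.00000j   from Y*(Ω₁)=-0.39069 + 0.00000j, Y(Ω₂)=0.40165 + 0.00000j
  term(m=+1) = -0.04383 - 0.01150j   from Y*(Ω₁)=-0.08117 + 0.19859j, Y(Ω₂)=0.02767 + 0.20937j
  term(m=+2) = -0.14219 - 0.08013j   from Y*(Ω₁)=-0.22073 - 0.21661j, Y(Ω₂)=0.50963 - 0.13709j
  term(m=+3) = 0.13928 + 0.13500j   from Y*(Ω₁)=-0.44855 + 0.19327j, Y(Ω₂)=-0.15252 - 0.36668j
  term(m=+4) = -0.03165 - 0.05228j   from Y*(Ω₁)=0.00642 + 0.34062j, Y(Ω₂)=-0.15517 + 0.09000j
  term(m=+5) = 0.00233 + 0.00787j   from Y*(Ω₁)=0.13923 + 0.05387j, Y(Ω₂)=0.03356 + 0.04352j
  term(m=+6) = -0.00002 - 0.00050j   from Y*(Ω₁)=0.02979 - 0.03153j, Y(Ω₂)=0.00813 - 0.00818j
  term(m=+7) = -0.00000 + 0.00001j   from Y*(Ω₁)=-0.00315 - 0.00696j, Y(Ω₂)=-0.00119 - 0.00090j
Total Σ_m = -0.30907 + 0.00000j. Multiply by 0.837758: -0.25893 + 0.00000j. P_7(cos γ) = -0.258926

-0.258926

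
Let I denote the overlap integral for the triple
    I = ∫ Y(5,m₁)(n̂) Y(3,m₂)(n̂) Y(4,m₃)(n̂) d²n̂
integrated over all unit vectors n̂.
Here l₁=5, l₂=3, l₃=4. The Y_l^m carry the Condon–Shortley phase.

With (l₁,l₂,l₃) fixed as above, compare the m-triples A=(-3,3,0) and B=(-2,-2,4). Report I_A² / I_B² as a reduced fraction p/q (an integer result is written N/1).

l's match ⇒ only the (l;m) 3-j factors differ between A and B.
A: triangle coeff Δ(5,3,4) = 1/180180; Σ_t [4,4]: t=4:+1/2304 = 1/2304; (3j)²=5/143 [(5 3 4; -3 3 0)], sign=+1
B: triangle coeff Δ(5,3,4) = 1/180180; Σ_t [1,1]: t=1:−1/8640 = -1/8640; (3j)²=14/1287 [(5 3 4; -2 -2 4)], sign=-1
I_A²/I_B² = (5/143)/(14/1287) = 45/14

45/14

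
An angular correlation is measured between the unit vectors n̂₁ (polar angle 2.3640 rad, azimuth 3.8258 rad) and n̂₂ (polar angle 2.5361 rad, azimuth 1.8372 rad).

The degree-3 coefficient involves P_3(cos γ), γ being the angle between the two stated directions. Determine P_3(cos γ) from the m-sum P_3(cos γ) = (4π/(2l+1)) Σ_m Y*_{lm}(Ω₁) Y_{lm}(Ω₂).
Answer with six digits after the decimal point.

Term-by-term m-sum for l=3 (normalisation 4π/7 = 1.795196):
  term(m=-3) = +0.010530-0.003459i   from Y*(Ω₁)=+0.066762-0.127668i, Y(Ω₂)=+0.055143+0.053640i
  term(m=-2) = -0.065447-0.072373i   from Y*(Ω₁)=-0.072050-0.351136i, Y(Ω₂)=+0.234483-0.138273i
  term(m=-1) = -0.061991+0.139638i   from Y*(Ω₁)=-0.270406-0.220555i, Y(Ω₂)=-0.115265-0.422386i
  term(m=+0) = -0.014302+0.000000i   from Y*(Ω₁)=+0.122586-0.000000i, Y(Ω₂)=-0.116671+0.000000i
  term(m=+1) = -0.061991-0.139638i   from Y*(Ω₁)=+0.270406-0.220555i, Y(Ω₂)=+0.115265-0.422386i
  term(m=+2) = -0.065447+0.072373i   from Y*(Ω₁)=-0.072050+0.351136i, Y(Ω₂)=+0.234483+0.138273i
  term(m=+3) = +0.010530+0.003459i   from Y*(Ω₁)=-0.066762-0.127668i, Y(Ω₂)=-0.055143+0.053640i
Σ over m = -0.248119-0.000000i; ×(4π/7) → -0.445422-0.000000i. Real part: -0.445422

-0.445422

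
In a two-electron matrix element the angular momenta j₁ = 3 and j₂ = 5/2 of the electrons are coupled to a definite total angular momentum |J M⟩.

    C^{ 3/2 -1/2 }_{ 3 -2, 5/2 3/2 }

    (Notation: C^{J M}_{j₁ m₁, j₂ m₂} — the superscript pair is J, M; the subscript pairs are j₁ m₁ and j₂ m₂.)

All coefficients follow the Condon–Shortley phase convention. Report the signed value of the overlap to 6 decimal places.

j₁+j₂−J=4  J+j₁−j₂=2  J−j₁+j₂=1  j₁+j₂+J+1=8
(j₁±m₁, j₂±m₂, J±M) = (1,5,4,1,1,2)
P² = 192/7
sum k=3..4:
  [3] −1/12 = -1/12
  [4] +1/24 = 1/24
S = -1/24
C² = P²·S² = 1/21 ; C = -0.218218

−√(1/21) ≈ -0.218218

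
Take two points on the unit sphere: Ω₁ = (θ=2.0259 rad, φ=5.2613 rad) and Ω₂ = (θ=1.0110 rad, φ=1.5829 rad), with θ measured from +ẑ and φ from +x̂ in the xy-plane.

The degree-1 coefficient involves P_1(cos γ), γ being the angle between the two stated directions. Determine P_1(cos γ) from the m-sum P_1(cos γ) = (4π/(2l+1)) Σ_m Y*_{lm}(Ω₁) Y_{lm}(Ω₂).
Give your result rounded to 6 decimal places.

Term-by-term m-sum for l=1 (normalisation 4π/3 = 4.188790):
  [-1]  conj(Y_{1,-1})(Ω₁) = (0.161916, -0.264739) ; Y_{1,-1}(Ω₂) = (-0.003543, -0.292738) ; Δ = (-0.078073, -0.046461)
  [+0]  conj(Y_{1,0})(Ω₁) = (-0.214768, -0.000000) ; Y_{1,0}(Ω₂) = (0.259455, 0.000000) ; Δ = (-0.055723, -0.000000)
  [+1]  conj(Y_{1,1})(Ω₁) = (-0.161916, -0.264739) ; Y_{1,1}(Ω₂) = (0.003543, -0.292738) ; Δ = (-0.078073, 0.046461)
Total Σ_m = (-0.211868, 0.000000). Multiply by 4.188790: (-0.887471, 0.000000). P_1(cos γ) = -0.887471

-0.887471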